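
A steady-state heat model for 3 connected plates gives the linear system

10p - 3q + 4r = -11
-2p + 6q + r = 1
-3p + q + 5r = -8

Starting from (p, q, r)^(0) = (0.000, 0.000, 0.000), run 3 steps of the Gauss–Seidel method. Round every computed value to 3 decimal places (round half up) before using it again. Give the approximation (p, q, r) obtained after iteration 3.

(-0.225, 0.400, -1.815)

Iteration 1:
  p = (-11 - (-3)·0.000 - (4)·0.000) / (10) = -1.100
  q = (1 - (-2)·-1.100 - (1)·0.000) / (6) = -0.200
  r = (-8 - (-3)·-1.100 - (1)·-0.200) / (5) = -2.220
Iteration 2:
  p = (-11 - (-3)·-0.200 - (4)·-2.220) / (10) = -0.272
  q = (1 - (-2)·-0.272 - (1)·-2.220) / (6) = 0.446
  r = (-8 - (-3)·-0.272 - (1)·0.446) / (5) = -1.852
Iteration 3:
  p = (-11 - (-3)·0.446 - (4)·-1.852) / (10) = -0.225
  q = (1 - (-2)·-0.225 - (1)·-1.852) / (6) = 0.400
  r = (-8 - (-3)·-0.225 - (1)·0.400) / (5) = -1.815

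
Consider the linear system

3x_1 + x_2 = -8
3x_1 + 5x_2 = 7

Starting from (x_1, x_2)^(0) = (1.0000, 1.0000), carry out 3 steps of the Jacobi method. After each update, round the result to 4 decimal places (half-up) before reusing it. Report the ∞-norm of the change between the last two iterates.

0.8000

Iteration 1:
  x_1 = (-8 - (1)·1.0000) / (3) = -3.0000
  x_2 = (7 - (3)·1.0000) / (5) = 0.8000
Iteration 2:
  x_1 = (-8 - (1)·0.8000) / (3) = -2.9333
  x_2 = (7 - (3)·-3.0000) / (5) = 3.2000
Iteration 3:
  x_1 = (-8 - (1)·3.2000) / (3) = -3.7333
  x_2 = (7 - (3)·-2.9333) / (5) = 3.1600
Change: (-0.8000, -0.0400) → max |·| = 0.8000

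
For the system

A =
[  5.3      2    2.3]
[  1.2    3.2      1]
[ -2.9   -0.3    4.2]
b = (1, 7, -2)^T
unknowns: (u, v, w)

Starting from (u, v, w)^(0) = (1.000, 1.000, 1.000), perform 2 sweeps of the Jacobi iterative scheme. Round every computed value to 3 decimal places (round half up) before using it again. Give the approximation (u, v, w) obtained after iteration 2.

(-0.501, 2.332, -0.799)

Iteration 1:
  u = (1 - (2)·1.000 - (2.3)·1.000) / (5.3) = -0.623
  v = (7 - (1.2)·1.000 - (1)·1.000) / (3.2) = 1.500
  w = (-2 - (-2.9)·1.000 - (-0.3)·1.000) / (4.2) = 0.286
Iteration 2:
  u = (1 - (2)·1.500 - (2.3)·0.286) / (5.3) = -0.501
  v = (7 - (1.2)·-0.623 - (1)·0.286) / (3.2) = 2.332
  w = (-2 - (-2.9)·-0.623 - (-0.3)·1.500) / (4.2) = -0.799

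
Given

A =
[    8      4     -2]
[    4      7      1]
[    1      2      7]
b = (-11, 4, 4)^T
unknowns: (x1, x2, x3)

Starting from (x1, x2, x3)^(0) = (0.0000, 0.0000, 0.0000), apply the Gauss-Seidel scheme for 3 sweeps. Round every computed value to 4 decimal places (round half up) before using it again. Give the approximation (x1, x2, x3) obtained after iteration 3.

Iteration 1:
  x1 = (-11 - (4)·0.0000 - (-2)·0.0000) / (8) = -1.3750
  x2 = (4 - (4)·-1.3750 - (1)·0.0000) / (7) = 1.3571
  x3 = (4 - (1)·-1.3750 - (2)·1.3571) / (7) = 0.3801
Iteration 2:
  x1 = (-11 - (4)·1.3571 - (-2)·0.3801) / (8) = -1.9585
  x2 = (4 - (4)·-1.9585 - (1)·0.3801) / (7) = 1.6363
  x3 = (4 - (1)·-1.9585 - (2)·1.6363) / (7) = 0.3837
Iteration 3:
  x1 = (-11 - (4)·1.6363 - (-2)·0.3837) / (8) = -2.0972
  x2 = (4 - (4)·-2.0972 - (1)·0.3837) / (7) = 1.7150
  x3 = (4 - (1)·-2.0972 - (2)·1.7150) / (7) = 0.3810

(-2.0972, 1.7150, 0.3810)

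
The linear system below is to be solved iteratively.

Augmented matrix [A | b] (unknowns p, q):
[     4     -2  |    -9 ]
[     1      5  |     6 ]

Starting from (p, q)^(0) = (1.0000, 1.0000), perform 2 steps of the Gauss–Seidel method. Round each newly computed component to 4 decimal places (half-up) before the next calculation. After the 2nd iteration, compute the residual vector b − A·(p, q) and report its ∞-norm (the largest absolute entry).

0.1100

Iteration 1:
  p = (-9 - (-2)·1.0000) / (4) = -1.7500
  q = (6 - (1)·-1.7500) / (5) = 1.5500
Iteration 2:
  p = (-9 - (-2)·1.5500) / (4) = -1.4750
  q = (6 - (1)·-1.4750) / (5) = 1.4950
Residual b − A·x = (-0.1100, 0.0000); ∞-norm = 0.1100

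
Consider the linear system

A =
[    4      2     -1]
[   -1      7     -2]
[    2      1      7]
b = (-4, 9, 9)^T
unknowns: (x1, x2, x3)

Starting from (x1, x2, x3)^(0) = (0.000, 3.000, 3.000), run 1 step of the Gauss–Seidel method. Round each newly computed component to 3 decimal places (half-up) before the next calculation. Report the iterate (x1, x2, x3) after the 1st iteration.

Iteration 1:
  x1 = (-4 - (2)·3.000 - (-1)·3.000) / (4) = -1.750
  x2 = (9 - (-1)·-1.750 - (-2)·3.000) / (7) = 1.893
  x3 = (9 - (2)·-1.750 - (1)·1.893) / (7) = 1.515

(-1.750, 1.893, 1.515)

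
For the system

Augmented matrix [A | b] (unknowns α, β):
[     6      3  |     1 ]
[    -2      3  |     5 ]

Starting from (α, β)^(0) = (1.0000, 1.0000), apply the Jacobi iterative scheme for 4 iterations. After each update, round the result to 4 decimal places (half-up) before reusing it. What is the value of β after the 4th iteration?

Iteration 1:
  α = (1 - (3)·1.0000) / (6) = -0.3333
  β = (5 - (-2)·1.0000) / (3) = 2.3333
Iteration 2:
  α = (1 - (3)·2.3333) / (6) = -1.0000
  β = (5 - (-2)·-0.3333) / (3) = 1.4445
Iteration 3:
  α = (1 - (3)·1.4445) / (6) = -0.5556
  β = (5 - (-2)·-1.0000) / (3) = 1.0000
Iteration 4:
  α = (1 - (3)·1.0000) / (6) = -0.3333
  β = (5 - (-2)·-0.5556) / (3) = 1.2963

1.2963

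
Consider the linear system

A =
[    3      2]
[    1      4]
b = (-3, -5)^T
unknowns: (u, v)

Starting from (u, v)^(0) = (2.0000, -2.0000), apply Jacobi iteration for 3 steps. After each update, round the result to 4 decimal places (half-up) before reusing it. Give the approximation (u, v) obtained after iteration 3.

(-0.1111, -1.2917)

Iteration 1:
  u = (-3 - (2)·-2.0000) / (3) = 0.3333
  v = (-5 - (1)·2.0000) / (4) = -1.7500
Iteration 2:
  u = (-3 - (2)·-1.7500) / (3) = 0.1667
  v = (-5 - (1)·0.3333) / (4) = -1.3333
Iteration 3:
  u = (-3 - (2)·-1.3333) / (3) = -0.1111
  v = (-5 - (1)·0.1667) / (4) = -1.2917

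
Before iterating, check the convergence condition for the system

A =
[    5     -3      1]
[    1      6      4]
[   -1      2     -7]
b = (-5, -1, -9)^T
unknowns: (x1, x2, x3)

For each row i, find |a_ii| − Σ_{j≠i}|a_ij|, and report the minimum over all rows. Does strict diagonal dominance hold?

1

row 1: |5| − (3+1) = 1
row 2: |6| − (1+4) = 1
row 3: |-7| − (1+2) = 4
minimum over rows = 1 → strictly diagonally dominant (convergence guaranteed)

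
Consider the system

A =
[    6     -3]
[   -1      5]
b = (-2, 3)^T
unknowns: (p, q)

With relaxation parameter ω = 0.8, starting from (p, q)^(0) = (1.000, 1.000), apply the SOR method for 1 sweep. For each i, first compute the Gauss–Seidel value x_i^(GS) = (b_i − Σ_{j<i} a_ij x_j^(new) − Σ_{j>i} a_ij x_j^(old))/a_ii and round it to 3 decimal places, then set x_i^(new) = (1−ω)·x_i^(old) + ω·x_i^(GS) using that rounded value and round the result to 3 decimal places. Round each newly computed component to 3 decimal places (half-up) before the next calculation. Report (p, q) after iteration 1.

(0.334, 0.734)

Iteration 1:
  p: GS value = (-2 - (-3)·1.000) / (6) = 0.167;  p ← (1−ω)·1.000 + ω·0.167 = 0.334
  q: GS value = (3 - (-1)·0.334) / (5) = 0.667;  q ← (1−ω)·1.000 + ω·0.667 = 0.734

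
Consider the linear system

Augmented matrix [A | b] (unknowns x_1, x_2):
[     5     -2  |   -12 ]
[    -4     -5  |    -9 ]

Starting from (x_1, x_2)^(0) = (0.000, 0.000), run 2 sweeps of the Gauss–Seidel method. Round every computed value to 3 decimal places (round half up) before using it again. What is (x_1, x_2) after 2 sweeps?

Iteration 1:
  x_1 = (-12 - (-2)·0.000) / (5) = -2.400
  x_2 = (-9 - (-4)·-2.400) / (-5) = 3.720
Iteration 2:
  x_1 = (-12 - (-2)·3.720) / (5) = -0.912
  x_2 = (-9 - (-4)·-0.912) / (-5) = 2.530

(-0.912, 2.530)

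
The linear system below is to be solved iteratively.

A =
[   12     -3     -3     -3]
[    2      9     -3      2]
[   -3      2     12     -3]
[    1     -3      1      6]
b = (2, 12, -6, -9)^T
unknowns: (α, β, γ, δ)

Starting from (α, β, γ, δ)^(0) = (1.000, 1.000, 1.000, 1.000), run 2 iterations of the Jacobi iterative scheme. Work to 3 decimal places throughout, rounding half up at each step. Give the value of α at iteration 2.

Iteration 1:
  α = (2 - (-3)·1.000 - (-3)·1.000 - (-3)·1.000) / (12) = 0.917
  β = (12 - (2)·1.000 - (-3)·1.000 - (2)·1.000) / (9) = 1.222
  γ = (-6 - (-3)·1.000 - (2)·1.000 - (-3)·1.000) / (12) = -0.167
  δ = (-9 - (1)·1.000 - (-3)·1.000 - (1)·1.000) / (6) = -1.333
Iteration 2:
  α = (2 - (-3)·1.222 - (-3)·-0.167 - (-3)·-1.333) / (12) = 0.097
  β = (12 - (2)·0.917 - (-3)·-0.167 - (2)·-1.333) / (9) = 1.370
  γ = (-6 - (-3)·0.917 - (2)·1.222 - (-3)·-1.333) / (12) = -0.808
  δ = (-9 - (1)·0.917 - (-3)·1.222 - (1)·-0.167) / (6) = -1.014

0.097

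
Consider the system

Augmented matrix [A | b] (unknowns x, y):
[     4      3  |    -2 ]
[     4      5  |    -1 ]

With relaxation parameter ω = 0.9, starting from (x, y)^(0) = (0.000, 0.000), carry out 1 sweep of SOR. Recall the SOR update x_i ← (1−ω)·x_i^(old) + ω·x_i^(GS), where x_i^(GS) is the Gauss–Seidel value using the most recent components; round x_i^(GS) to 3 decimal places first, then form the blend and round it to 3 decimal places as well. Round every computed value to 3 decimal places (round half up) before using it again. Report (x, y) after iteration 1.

(-0.450, 0.144)

Iteration 1:
  x: GS value = (-2 - (3)·0.000) / (4) = -0.500;  x ← (1−ω)·0.000 + ω·-0.500 = -0.450
  y: GS value = (-1 - (4)·-0.450) / (5) = 0.160;  y ← (1−ω)·0.000 + ω·0.160 = 0.144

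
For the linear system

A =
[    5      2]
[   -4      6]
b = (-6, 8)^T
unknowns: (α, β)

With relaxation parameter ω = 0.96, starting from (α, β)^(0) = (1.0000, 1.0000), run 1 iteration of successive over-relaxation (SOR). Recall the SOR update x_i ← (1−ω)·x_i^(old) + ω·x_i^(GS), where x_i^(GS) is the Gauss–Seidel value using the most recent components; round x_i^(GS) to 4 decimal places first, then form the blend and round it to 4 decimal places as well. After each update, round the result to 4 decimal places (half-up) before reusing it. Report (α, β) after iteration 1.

(-1.4960, 0.3626)

Iteration 1:
  α: GS value = (-6 - (2)·1.0000) / (5) = -1.6000;  α ← (1−ω)·1.0000 + ω·-1.6000 = -1.4960
  β: GS value = (8 - (-4)·-1.4960) / (6) = 0.3360;  β ← (1−ω)·1.0000 + ω·0.3360 = 0.3626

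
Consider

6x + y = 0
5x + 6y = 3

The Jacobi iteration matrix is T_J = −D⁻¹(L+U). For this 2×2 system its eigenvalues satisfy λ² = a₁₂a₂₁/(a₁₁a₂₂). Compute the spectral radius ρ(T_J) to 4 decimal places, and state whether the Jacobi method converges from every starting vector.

0.3727

a₁₂a₂₁/(a₁₁a₂₂) = (1)·(5) / ((6)·(6)) = 0.138889
ρ = √|0.138889| = √0.138889 = 0.3727
ρ < 1, so Jacobi converges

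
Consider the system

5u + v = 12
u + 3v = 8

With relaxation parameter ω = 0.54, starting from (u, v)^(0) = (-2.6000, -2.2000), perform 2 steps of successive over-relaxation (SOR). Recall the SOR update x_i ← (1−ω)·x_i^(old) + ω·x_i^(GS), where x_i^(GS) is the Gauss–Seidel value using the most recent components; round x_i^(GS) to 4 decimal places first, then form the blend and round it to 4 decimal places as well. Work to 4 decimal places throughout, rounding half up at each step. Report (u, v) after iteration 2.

(1.4117, 1.3548)

Iteration 1:
  u: GS value = (12 - (1)·-2.2000) / (5) = 2.8400;  u ← (1−ω)·-2.6000 + ω·2.8400 = 0.3376
  v: GS value = (8 - (1)·0.3376) / (3) = 2.5541;  v ← (1−ω)·-2.2000 + ω·2.5541 = 0.3672
Iteration 2:
  u: GS value = (12 - (1)·0.3672) / (5) = 2.3266;  u ← (1−ω)·0.3376 + ω·2.3266 = 1.4117
  v: GS value = (8 - (1)·1.4117) / (3) = 2.1961;  v ← (1−ω)·0.3672 + ω·2.1961 = 1.3548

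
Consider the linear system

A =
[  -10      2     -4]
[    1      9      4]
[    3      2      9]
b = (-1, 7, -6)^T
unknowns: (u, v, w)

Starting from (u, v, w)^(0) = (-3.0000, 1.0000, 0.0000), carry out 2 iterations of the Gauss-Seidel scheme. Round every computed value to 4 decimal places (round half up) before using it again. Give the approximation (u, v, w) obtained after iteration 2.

Iteration 1:
  u = (-1 - (2)·1.0000 - (-4)·0.0000) / (-10) = 0.3000
  v = (7 - (1)·0.3000 - (4)·0.0000) / (9) = 0.7444
  w = (-6 - (3)·0.3000 - (2)·0.7444) / (9) = -0.9321
Iteration 2:
  u = (-1 - (2)·0.7444 - (-4)·-0.9321) / (-10) = 0.6217
  v = (7 - (1)·0.6217 - (4)·-0.9321) / (9) = 1.1230
  w = (-6 - (3)·0.6217 - (2)·1.1230) / (9) = -1.1235

(0.6217, 1.1230, -1.1235)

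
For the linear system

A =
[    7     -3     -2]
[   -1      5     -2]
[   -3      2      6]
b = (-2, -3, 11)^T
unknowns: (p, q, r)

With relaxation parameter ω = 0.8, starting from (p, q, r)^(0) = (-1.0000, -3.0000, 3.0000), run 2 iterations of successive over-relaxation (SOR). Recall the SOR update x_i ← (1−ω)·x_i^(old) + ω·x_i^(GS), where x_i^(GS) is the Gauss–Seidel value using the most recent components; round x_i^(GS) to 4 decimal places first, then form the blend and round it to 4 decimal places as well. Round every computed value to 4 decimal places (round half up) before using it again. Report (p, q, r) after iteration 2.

(-0.0496, 0.0468, 1.7989)

Iteration 1:
  p: GS value = (-2 - (-3)·-3.0000 - (-2)·3.0000) / (7) = -0.7143;  p ← (1−ω)·-1.0000 + ω·-0.7143 = -0.7714
  q: GS value = (-3 - (-1)·-0.7714 - (-2)·3.0000) / (5) = 0.4457;  q ← (1−ω)·-3.0000 + ω·0.4457 = -0.2434
  r: GS value = (11 - (-3)·-0.7714 - (2)·-0.2434) / (6) = 1.5288;  r ← (1−ω)·3.0000 + ω·1.5288 = 1.8230
Iteration 2:
  p: GS value = (-2 - (-3)·-0.2434 - (-2)·1.8230) / (7) = 0.1308;  p ← (1−ω)·-0.7714 + ω·0.1308 = -0.0496
  q: GS value = (-3 - (-1)·-0.0496 - (-2)·1.8230) / (5) = 0.1193;  q ← (1−ω)·-0.2434 + ω·0.1193 = 0.0468
  r: GS value = (11 - (-3)·-0.0496 - (2)·0.0468) / (6) = 1.7929;  r ← (1−ω)·1.8230 + ω·1.7929 = 1.7989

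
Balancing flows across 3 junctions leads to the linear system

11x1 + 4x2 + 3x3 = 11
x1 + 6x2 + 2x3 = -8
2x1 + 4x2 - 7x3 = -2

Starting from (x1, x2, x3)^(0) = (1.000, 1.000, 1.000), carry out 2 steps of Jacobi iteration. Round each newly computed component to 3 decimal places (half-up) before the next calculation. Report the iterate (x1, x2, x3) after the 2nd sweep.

(1.355, -1.775, -0.658)

Iteration 1:
  x1 = (11 - (4)·1.000 - (3)·1.000) / (11) = 0.364
  x2 = (-8 - (1)·1.000 - (2)·1.000) / (6) = -1.833
  x3 = (-2 - (2)·1.000 - (4)·1.000) / (-7) = 1.143
Iteration 2:
  x1 = (11 - (4)·-1.833 - (3)·1.143) / (11) = 1.355
  x2 = (-8 - (1)·0.364 - (2)·1.143) / (6) = -1.775
  x3 = (-2 - (2)·0.364 - (4)·-1.833) / (-7) = -0.658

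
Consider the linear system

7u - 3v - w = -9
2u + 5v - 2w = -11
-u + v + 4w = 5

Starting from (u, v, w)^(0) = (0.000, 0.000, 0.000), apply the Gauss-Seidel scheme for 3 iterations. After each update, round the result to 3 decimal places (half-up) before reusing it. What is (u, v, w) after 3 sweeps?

(-1.539, -1.172, 1.158)

Iteration 1:
  u = (-9 - (-3)·0.000 - (-1)·0.000) / (7) = -1.286
  v = (-11 - (2)·-1.286 - (-2)·0.000) / (5) = -1.686
  w = (5 - (-1)·-1.286 - (1)·-1.686) / (4) = 1.350
Iteration 2:
  u = (-9 - (-3)·-1.686 - (-1)·1.350) / (7) = -1.815
  v = (-11 - (2)·-1.815 - (-2)·1.350) / (5) = -0.934
  w = (5 - (-1)·-1.815 - (1)·-0.934) / (4) = 1.030
Iteration 3:
  u = (-9 - (-3)·-0.934 - (-1)·1.030) / (7) = -1.539
  v = (-11 - (2)·-1.539 - (-2)·1.030) / (5) = -1.172
  w = (5 - (-1)·-1.539 - (1)·-1.172) / (4) = 1.158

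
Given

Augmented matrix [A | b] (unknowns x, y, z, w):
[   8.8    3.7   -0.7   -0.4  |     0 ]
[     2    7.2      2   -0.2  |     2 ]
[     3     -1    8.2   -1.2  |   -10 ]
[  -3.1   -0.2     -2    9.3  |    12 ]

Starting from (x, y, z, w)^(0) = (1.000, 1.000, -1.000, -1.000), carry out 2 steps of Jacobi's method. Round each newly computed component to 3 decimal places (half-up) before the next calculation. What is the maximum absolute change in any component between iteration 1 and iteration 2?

0.830

Iteration 1:
  x = (0 - (3.7)·1.000 - (-0.7)·-1.000 - (-0.4)·-1.000) / (8.8) = -0.545
  y = (2 - (2)·1.000 - (2)·-1.000 - (-0.2)·-1.000) / (7.2) = 0.250
  z = (-10 - (3)·1.000 - (-1)·1.000 - (-1.2)·-1.000) / (8.2) = -1.610
  w = (12 - (-3.1)·1.000 - (-0.2)·1.000 - (-2)·-1.000) / (9.3) = 1.430
Iteration 2:
  x = (0 - (3.7)·0.250 - (-0.7)·-1.610 - (-0.4)·1.430) / (8.8) = -0.168
  y = (2 - (2)·-0.545 - (2)·-1.610 - (-0.2)·1.430) / (7.2) = 0.916
  z = (-10 - (3)·-0.545 - (-1)·0.250 - (-1.2)·1.430) / (8.2) = -0.780
  w = (12 - (-3.1)·-0.545 - (-0.2)·0.250 - (-2)·-1.610) / (9.3) = 0.768
Change: (0.377, 0.666, 0.830, -0.662) → max |·| = 0.830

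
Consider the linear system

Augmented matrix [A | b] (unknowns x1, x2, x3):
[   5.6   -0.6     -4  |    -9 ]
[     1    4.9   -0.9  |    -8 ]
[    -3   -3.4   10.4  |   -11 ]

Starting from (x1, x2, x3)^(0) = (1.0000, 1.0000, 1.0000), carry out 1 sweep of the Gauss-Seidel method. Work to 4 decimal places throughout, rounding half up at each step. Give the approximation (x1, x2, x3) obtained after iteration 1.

(-0.7857, -1.2886, -1.7056)

Iteration 1:
  x1 = (-9 - (-0.6)·1.0000 - (-4)·1.0000) / (5.6) = -0.7857
  x2 = (-8 - (1)·-0.7857 - (-0.9)·1.0000) / (4.9) = -1.2886
  x3 = (-11 - (-3)·-0.7857 - (-3.4)·-1.2886) / (10.4) = -1.7056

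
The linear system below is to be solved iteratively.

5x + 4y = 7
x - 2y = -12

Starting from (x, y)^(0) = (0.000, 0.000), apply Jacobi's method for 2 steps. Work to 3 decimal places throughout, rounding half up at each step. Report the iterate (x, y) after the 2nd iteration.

Iteration 1:
  x = (7 - (4)·0.000) / (5) = 1.400
  y = (-12 - (1)·0.000) / (-2) = 6.000
Iteration 2:
  x = (7 - (4)·6.000) / (5) = -3.400
  y = (-12 - (1)·1.400) / (-2) = 6.700

(-3.400, 6.700)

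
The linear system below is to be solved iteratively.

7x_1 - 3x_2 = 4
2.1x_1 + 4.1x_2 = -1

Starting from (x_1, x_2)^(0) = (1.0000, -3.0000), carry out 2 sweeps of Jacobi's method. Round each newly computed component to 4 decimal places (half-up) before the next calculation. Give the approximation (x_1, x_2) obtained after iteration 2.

(0.2474, 0.1220)

Iteration 1:
  x_1 = (4 - (-3)·-3.0000) / (7) = -0.7143
  x_2 = (-1 - (2.1)·1.0000) / (4.1) = -0.7561
Iteration 2:
  x_1 = (4 - (-3)·-0.7561) / (7) = 0.2474
  x_2 = (-1 - (2.1)·-0.7143) / (4.1) = 0.1220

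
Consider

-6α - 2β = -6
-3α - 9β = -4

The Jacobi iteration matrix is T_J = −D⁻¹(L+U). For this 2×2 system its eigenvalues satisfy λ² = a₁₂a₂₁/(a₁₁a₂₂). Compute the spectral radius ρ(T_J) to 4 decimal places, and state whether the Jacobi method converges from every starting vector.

a₁₂a₂₁/(a₁₁a₂₂) = (-2)·(-3) / ((-6)·(-9)) = 0.111111
ρ = √|0.111111| = √0.111111 = 0.3333
ρ < 1, so Jacobi converges

0.3333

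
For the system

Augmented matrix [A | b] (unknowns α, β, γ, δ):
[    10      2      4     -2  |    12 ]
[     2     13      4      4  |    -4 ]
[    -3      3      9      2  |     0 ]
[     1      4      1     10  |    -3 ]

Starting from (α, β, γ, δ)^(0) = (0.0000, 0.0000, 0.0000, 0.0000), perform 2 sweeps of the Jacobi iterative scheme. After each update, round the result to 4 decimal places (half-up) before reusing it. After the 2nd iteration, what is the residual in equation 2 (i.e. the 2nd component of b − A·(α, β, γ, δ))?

Iteration 1:
  α = (12 - (2)·0.0000 - (4)·0.0000 - (-2)·0.0000) / (10) = 1.2000
  β = (-4 - (2)·0.0000 - (4)·0.0000 - (4)·0.0000) / (13) = -0.3077
  γ = (0 - (-3)·0.0000 - (3)·0.0000 - (2)·0.0000) / (9) = 0.0000
  δ = (-3 - (1)·0.0000 - (4)·0.0000 - (1)·0.0000) / (10) = -0.3000
Iteration 2:
  α = (12 - (2)·-0.3077 - (4)·0.0000 - (-2)·-0.3000) / (10) = 1.2015
  β = (-4 - (2)·1.2000 - (4)·0.0000 - (4)·-0.3000) / (13) = -0.4000
  γ = (0 - (-3)·1.2000 - (3)·-0.3077 - (2)·-0.3000) / (9) = 0.5692
  δ = (-3 - (1)·1.2000 - (4)·-0.3077 - (1)·0.0000) / (10) = -0.2969
Residual b − A·x = (-2.0856, -2.2922, 0.2755, -0.2017)

-2.2922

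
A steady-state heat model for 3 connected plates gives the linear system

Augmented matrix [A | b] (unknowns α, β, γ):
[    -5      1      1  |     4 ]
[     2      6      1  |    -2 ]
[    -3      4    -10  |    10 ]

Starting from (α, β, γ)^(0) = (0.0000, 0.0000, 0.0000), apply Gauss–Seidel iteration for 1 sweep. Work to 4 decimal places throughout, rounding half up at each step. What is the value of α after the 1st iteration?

-0.8000

Iteration 1:
  α = (4 - (1)·0.0000 - (1)·0.0000) / (-5) = -0.8000
  β = (-2 - (2)·-0.8000 - (1)·0.0000) / (6) = -0.0667
  γ = (10 - (-3)·-0.8000 - (4)·-0.0667) / (-10) = -0.7867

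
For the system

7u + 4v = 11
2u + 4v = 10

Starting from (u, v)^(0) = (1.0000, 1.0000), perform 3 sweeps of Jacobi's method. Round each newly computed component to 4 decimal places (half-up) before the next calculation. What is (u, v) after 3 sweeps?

(0.4286, 2.2857)

Iteration 1:
  u = (11 - (4)·1.0000) / (7) = 1.0000
  v = (10 - (2)·1.0000) / (4) = 2.0000
Iteration 2:
  u = (11 - (4)·2.0000) / (7) = 0.4286
  v = (10 - (2)·1.0000) / (4) = 2.0000
Iteration 3:
  u = (11 - (4)·2.0000) / (7) = 0.4286
  v = (10 - (2)·0.4286) / (4) = 2.2857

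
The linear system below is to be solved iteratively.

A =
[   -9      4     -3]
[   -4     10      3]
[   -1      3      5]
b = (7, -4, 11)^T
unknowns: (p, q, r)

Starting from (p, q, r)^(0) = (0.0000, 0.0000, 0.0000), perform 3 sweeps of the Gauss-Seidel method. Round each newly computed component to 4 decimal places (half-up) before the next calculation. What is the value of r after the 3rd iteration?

3.0776

Iteration 1:
  p = (7 - (4)·0.0000 - (-3)·0.0000) / (-9) = -0.7778
  q = (-4 - (-4)·-0.7778 - (3)·0.0000) / (10) = -0.7111
  r = (11 - (-1)·-0.7778 - (3)·-0.7111) / (5) = 2.4711
Iteration 2:
  p = (7 - (4)·-0.7111 - (-3)·2.4711) / (-9) = -1.9175
  q = (-4 - (-4)·-1.9175 - (3)·2.4711) / (10) = -1.9083
  r = (11 - (-1)·-1.9175 - (3)·-1.9083) / (5) = 2.9615
Iteration 3:
  p = (7 - (4)·-1.9083 - (-3)·2.9615) / (-9) = -2.6131
  q = (-4 - (-4)·-2.6131 - (3)·2.9615) / (10) = -2.3337
  r = (11 - (-1)·-2.6131 - (3)·-2.3337) / (5) = 3.0776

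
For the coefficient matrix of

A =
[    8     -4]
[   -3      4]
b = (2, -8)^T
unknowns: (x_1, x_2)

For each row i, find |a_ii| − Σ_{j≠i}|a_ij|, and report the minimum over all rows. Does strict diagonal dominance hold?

1

row 1: |8| − (4) = 4
row 2: |4| − (3) = 1
minimum over rows = 1 → strictly diagonally dominant (convergence guaranteed)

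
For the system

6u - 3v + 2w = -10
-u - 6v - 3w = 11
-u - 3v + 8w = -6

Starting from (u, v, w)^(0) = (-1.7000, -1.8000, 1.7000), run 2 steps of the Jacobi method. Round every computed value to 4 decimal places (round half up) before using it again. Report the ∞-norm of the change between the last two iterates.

Iteration 1:
  u = (-10 - (-3)·-1.8000 - (2)·1.7000) / (6) = -3.1333
  v = (11 - (-1)·-1.7000 - (-3)·1.7000) / (-6) = -2.4000
  w = (-6 - (-1)·-1.7000 - (-3)·-1.8000) / (8) = -1.6375
Iteration 2:
  u = (-10 - (-3)·-2.4000 - (2)·-1.6375) / (6) = -2.3208
  v = (11 - (-1)·-3.1333 - (-3)·-1.6375) / (-6) = -0.4924
  w = (-6 - (-1)·-3.1333 - (-3)·-2.4000) / (8) = -2.0417
Change: (0.8125, 1.9076, -0.4042) → max |·| = 1.9076

1.9076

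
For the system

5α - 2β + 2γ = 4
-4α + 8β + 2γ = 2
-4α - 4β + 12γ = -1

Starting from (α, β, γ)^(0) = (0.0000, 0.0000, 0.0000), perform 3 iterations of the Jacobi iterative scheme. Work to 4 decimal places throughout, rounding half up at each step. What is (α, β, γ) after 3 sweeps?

(0.9616, 0.6500, 0.4514)

Iteration 1:
  α = (4 - (-2)·0.0000 - (2)·0.0000) / (5) = 0.8000
  β = (2 - (-4)·0.0000 - (2)·0.0000) / (8) = 0.2500
  γ = (-1 - (-4)·0.0000 - (-4)·0.0000) / (12) = -0.0833
Iteration 2:
  α = (4 - (-2)·0.2500 - (2)·-0.0833) / (5) = 0.9333
  β = (2 - (-4)·0.8000 - (2)·-0.0833) / (8) = 0.6708
  γ = (-1 - (-4)·0.8000 - (-4)·0.2500) / (12) = 0.2667
Iteration 3:
  α = (4 - (-2)·0.6708 - (2)·0.2667) / (5) = 0.9616
  β = (2 - (-4)·0.9333 - (2)·0.2667) / (8) = 0.6500
  γ = (-1 - (-4)·0.9333 - (-4)·0.6708) / (12) = 0.4514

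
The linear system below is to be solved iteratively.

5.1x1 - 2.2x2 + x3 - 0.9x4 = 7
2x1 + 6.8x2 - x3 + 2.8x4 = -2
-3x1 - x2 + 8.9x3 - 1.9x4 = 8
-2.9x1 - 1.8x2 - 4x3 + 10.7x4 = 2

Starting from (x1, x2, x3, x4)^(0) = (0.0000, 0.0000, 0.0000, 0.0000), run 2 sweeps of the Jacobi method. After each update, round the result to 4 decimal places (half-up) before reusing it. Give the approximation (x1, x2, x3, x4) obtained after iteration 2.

Iteration 1:
  x1 = (7 - (-2.2)·0.0000 - (1)·0.0000 - (-0.9)·0.0000) / (5.1) = 1.3725
  x2 = (-2 - (2)·0.0000 - (-1)·0.0000 - (2.8)·0.0000) / (6.8) = -0.2941
  x3 = (8 - (-3)·0.0000 - (-1)·0.0000 - (-1.9)·0.0000) / (8.9) = 0.8989
  x4 = (2 - (-2.9)·0.0000 - (-1.8)·0.0000 - (-4)·0.0000) / (10.7) = 0.1869
Iteration 2:
  x1 = (7 - (-2.2)·-0.2941 - (1)·0.8989 - (-0.9)·0.1869) / (5.1) = 1.1024
  x2 = (-2 - (2)·1.3725 - (-1)·0.8989 - (2.8)·0.1869) / (6.8) = -0.6426
  x3 = (8 - (-3)·1.3725 - (-1)·-0.2941 - (-1.9)·0.1869) / (8.9) = 1.3684
  x4 = (2 - (-2.9)·1.3725 - (-1.8)·-0.2941 - (-4)·0.8989) / (10.7) = 0.8455

(1.1024, -0.6426, 1.3684, 0.8455)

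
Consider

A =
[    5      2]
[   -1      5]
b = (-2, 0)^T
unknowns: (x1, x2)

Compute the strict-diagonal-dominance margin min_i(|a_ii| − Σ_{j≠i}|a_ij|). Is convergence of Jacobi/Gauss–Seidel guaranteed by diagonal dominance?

row 1: |5| − (2) = 3
row 2: |5| − (1) = 4
minimum over rows = 3 → strictly diagonally dominant (convergence guaranteed)

3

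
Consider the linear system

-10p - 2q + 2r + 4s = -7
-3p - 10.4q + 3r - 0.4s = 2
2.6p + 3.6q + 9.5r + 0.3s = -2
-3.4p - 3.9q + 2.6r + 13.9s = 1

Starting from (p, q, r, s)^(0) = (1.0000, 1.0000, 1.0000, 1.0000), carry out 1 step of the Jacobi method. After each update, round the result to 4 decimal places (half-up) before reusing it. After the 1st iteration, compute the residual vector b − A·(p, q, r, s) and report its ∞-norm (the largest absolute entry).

5.7478

Iteration 1:
  p = (-7 - (-2)·1.0000 - (2)·1.0000 - (4)·1.0000) / (-10) = 1.1000
  q = (2 - (-3)·1.0000 - (3)·1.0000 - (-0.4)·1.0000) / (-10.4) = -0.2308
  r = (-2 - (2.6)·1.0000 - (3.6)·1.0000 - (0.3)·1.0000) / (9.5) = -0.8947
  s = (1 - (-3.4)·1.0000 - (-3.9)·1.0000 - (2.6)·1.0000) / (13.9) = 0.4101
Residual b − A·x = (3.6874, 5.7478, 4.3475, 0.4657); ∞-norm = 5.7478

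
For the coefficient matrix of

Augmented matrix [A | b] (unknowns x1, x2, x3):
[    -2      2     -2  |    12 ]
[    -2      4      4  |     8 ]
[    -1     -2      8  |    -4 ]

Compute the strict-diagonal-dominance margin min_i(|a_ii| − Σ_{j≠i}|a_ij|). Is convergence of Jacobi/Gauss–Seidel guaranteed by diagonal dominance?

row 1: |-2| − (2+2) = -2
row 2: |4| − (2+4) = -2
row 3: |8| − (1+2) = 5
minimum over rows = -2 → not strictly diagonally dominant

-2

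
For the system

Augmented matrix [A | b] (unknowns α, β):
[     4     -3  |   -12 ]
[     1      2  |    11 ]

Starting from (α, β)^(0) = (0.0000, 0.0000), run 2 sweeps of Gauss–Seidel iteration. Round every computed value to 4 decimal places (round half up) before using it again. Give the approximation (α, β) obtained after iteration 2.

Iteration 1:
  α = (-12 - (-3)·0.0000) / (4) = -3.0000
  β = (11 - (1)·-3.0000) / (2) = 7.0000
Iteration 2:
  α = (-12 - (-3)·7.0000) / (4) = 2.2500
  β = (11 - (1)·2.2500) / (2) = 4.3750

(2.2500, 4.3750)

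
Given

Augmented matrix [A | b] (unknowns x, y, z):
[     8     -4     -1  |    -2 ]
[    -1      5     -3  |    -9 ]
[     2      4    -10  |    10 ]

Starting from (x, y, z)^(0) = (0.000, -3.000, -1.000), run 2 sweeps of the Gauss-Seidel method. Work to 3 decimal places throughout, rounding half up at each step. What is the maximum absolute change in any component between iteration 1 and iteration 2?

Iteration 1:
  x = (-2 - (-4)·-3.000 - (-1)·-1.000) / (8) = -1.875
  y = (-9 - (-1)·-1.875 - (-3)·-1.000) / (5) = -2.775
  z = (10 - (2)·-1.875 - (4)·-2.775) / (-10) = -2.485
Iteration 2:
  x = (-2 - (-4)·-2.775 - (-1)·-2.485) / (8) = -1.948
  y = (-9 - (-1)·-1.948 - (-3)·-2.485) / (5) = -3.681
  z = (10 - (2)·-1.948 - (4)·-3.681) / (-10) = -2.862
Change: (-0.073, -0.906, -0.377) → max |·| = 0.906

0.906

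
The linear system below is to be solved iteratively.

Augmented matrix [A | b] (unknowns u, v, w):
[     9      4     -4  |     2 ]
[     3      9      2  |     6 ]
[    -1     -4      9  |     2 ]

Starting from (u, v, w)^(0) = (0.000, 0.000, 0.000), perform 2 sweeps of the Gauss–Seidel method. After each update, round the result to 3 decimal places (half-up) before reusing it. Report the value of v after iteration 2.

0.492

Iteration 1:
  u = (2 - (4)·0.000 - (-4)·0.000) / (9) = 0.222
  v = (6 - (3)·0.222 - (2)·0.000) / (9) = 0.593
  w = (2 - (-1)·0.222 - (-4)·0.593) / (9) = 0.510
Iteration 2:
  u = (2 - (4)·0.593 - (-4)·0.510) / (9) = 0.185
  v = (6 - (3)·0.185 - (2)·0.510) / (9) = 0.492
  w = (2 - (-1)·0.185 - (-4)·0.492) / (9) = 0.461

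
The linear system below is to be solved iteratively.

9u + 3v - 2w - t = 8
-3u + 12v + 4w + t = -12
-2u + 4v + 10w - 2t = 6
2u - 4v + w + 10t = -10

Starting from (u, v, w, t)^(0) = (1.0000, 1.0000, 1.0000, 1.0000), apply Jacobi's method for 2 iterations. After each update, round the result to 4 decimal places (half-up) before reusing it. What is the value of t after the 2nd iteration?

Iteration 1:
  u = (8 - (3)·1.0000 - (-2)·1.0000 - (-1)·1.0000) / (9) = 0.8889
  v = (-12 - (-3)·1.0000 - (4)·1.0000 - (1)·1.0000) / (12) = -1.1667
  w = (6 - (-2)·1.0000 - (4)·1.0000 - (-2)·1.0000) / (10) = 0.6000
  t = (-10 - (2)·1.0000 - (-4)·1.0000 - (1)·1.0000) / (10) = -0.9000
Iteration 2:
  u = (8 - (3)·-1.1667 - (-2)·0.6000 - (-1)·-0.9000) / (9) = 1.3111
  v = (-12 - (-3)·0.8889 - (4)·0.6000 - (1)·-0.9000) / (12) = -0.9028
  w = (6 - (-2)·0.8889 - (4)·-1.1667 - (-2)·-0.9000) / (10) = 1.0645
  t = (-10 - (2)·0.8889 - (-4)·-1.1667 - (1)·0.6000) / (10) = -1.7045

-1.7045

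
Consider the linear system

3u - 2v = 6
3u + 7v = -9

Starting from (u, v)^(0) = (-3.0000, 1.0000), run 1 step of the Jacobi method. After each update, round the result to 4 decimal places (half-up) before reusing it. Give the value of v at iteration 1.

Iteration 1:
  u = (6 - (-2)·1.0000) / (3) = 2.6667
  v = (-9 - (3)·-3.0000) / (7) = 0.0000

0.0000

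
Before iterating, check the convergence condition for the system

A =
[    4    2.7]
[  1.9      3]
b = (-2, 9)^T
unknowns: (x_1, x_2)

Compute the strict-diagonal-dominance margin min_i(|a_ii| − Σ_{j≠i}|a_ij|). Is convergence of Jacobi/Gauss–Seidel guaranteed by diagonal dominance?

row 1: |4| − (2.7) = 1.3
row 2: |3| − (1.9) = 1.1
minimum over rows = 1.1 → strictly diagonally dominant (convergence guaranteed)

1.1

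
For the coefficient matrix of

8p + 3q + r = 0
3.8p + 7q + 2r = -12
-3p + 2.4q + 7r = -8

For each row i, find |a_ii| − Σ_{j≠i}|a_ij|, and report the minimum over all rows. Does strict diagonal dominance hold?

row 1: |8| − (3+1) = 4
row 2: |7| − (3.8+2) = 1.2
row 3: |7| − (3+2.4) = 1.6
minimum over rows = 1.2 → strictly diagonally dominant (convergence guaranteed)

1.2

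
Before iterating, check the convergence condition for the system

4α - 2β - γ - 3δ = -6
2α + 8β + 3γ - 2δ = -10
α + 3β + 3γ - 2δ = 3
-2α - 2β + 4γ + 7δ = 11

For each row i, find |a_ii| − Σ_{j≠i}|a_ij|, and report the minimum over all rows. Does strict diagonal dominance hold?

-3

row 1: |4| − (2+1+3) = -2
row 2: |8| − (2+3+2) = 1
row 3: |3| − (1+3+2) = -3
row 4: |7| − (2+2+4) = -1
minimum over rows = -3 → not strictly diagonally dominant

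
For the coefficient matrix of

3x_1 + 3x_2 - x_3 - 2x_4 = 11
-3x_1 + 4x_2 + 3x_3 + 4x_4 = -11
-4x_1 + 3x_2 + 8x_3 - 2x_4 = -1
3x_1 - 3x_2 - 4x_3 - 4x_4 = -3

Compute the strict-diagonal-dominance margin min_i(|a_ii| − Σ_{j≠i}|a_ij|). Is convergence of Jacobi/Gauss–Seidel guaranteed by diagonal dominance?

-6

row 1: |3| − (3+1+2) = -3
row 2: |4| − (3+3+4) = -6
row 3: |8| − (4+3+2) = -1
row 4: |-4| − (3+3+4) = -6
minimum over rows = -6 → not strictly diagonally dominant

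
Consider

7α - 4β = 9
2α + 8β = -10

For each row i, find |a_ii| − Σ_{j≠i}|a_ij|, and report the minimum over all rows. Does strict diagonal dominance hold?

3

row 1: |7| − (4) = 3
row 2: |8| − (2) = 6
minimum over rows = 3 → strictly diagonally dominant (convergence guaranteed)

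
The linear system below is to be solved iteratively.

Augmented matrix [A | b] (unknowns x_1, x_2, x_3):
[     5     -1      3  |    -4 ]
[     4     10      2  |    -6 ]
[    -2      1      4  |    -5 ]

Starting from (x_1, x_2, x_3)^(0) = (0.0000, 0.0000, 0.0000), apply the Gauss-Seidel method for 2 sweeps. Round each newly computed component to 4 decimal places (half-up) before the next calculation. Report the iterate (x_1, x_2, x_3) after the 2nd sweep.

(0.0920, -0.3208, -1.1238)

Iteration 1:
  x_1 = (-4 - (-1)·0.0000 - (3)·0.0000) / (5) = -0.8000
  x_2 = (-6 - (4)·-0.8000 - (2)·0.0000) / (10) = -0.2800
  x_3 = (-5 - (-2)·-0.8000 - (1)·-0.2800) / (4) = -1.5800
Iteration 2:
  x_1 = (-4 - (-1)·-0.2800 - (3)·-1.5800) / (5) = 0.0920
  x_2 = (-6 - (4)·0.0920 - (2)·-1.5800) / (10) = -0.3208
  x_3 = (-5 - (-2)·0.0920 - (1)·-0.3208) / (4) = -1.1238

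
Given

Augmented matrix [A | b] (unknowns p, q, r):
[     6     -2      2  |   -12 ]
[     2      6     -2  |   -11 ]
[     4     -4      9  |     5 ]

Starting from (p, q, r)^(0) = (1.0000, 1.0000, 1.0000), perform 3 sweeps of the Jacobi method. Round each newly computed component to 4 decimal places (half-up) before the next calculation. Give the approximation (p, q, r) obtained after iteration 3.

Iteration 1:
  p = (-12 - (-2)·1.0000 - (2)·1.0000) / (6) = -2.0000
  q = (-11 - (2)·1.0000 - (-2)·1.0000) / (6) = -1.8333
  r = (5 - (4)·1.0000 - (-4)·1.0000) / (9) = 0.5556
Iteration 2:
  p = (-12 - (-2)·-1.8333 - (2)·0.5556) / (6) = -2.7963
  q = (-11 - (2)·-2.0000 - (-2)·0.5556) / (6) = -0.9815
  r = (5 - (4)·-2.0000 - (-4)·-1.8333) / (9) = 0.6296
Iteration 3:
  p = (-12 - (-2)·-0.9815 - (2)·0.6296) / (6) = -2.5370
  q = (-11 - (2)·-2.7963 - (-2)·0.6296) / (6) = -0.6914
  r = (5 - (4)·-2.7963 - (-4)·-0.9815) / (9) = 1.3621

(-2.5370, -0.6914, 1.3621)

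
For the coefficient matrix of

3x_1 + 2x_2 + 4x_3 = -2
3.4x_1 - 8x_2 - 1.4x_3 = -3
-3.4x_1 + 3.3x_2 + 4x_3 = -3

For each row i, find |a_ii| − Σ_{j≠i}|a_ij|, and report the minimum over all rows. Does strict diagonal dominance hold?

row 1: |3| − (2+4) = -3
row 2: |-8| − (3.4+1.4) = 3.2
row 3: |4| − (3.4+3.3) = -2.7
minimum over rows = -3 → not strictly diagonally dominant

-3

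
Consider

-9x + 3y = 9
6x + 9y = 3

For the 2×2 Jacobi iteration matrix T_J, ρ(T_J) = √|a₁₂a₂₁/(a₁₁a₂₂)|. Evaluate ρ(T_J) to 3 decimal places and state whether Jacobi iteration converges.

0.471

a₁₂a₂₁/(a₁₁a₂₂) = (3)·(6) / ((-9)·(9)) = -0.222222
ρ = √|-0.222222| = √0.222222 = 0.471
ρ < 1, so Jacobi converges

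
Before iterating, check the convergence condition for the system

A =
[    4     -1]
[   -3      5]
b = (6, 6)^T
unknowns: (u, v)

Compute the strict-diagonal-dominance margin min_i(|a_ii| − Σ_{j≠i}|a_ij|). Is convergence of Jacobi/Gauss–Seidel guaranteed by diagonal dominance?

2

row 1: |4| − (1) = 3
row 2: |5| − (3) = 2
minimum over rows = 2 → strictly diagonally dominant (convergence guaranteed)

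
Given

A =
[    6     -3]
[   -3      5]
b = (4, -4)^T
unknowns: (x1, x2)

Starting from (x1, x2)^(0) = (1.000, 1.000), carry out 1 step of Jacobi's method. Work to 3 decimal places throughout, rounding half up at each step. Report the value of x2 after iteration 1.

Iteration 1:
  x1 = (4 - (-3)·1.000) / (6) = 1.167
  x2 = (-4 - (-3)·1.000) / (5) = -0.200

-0.200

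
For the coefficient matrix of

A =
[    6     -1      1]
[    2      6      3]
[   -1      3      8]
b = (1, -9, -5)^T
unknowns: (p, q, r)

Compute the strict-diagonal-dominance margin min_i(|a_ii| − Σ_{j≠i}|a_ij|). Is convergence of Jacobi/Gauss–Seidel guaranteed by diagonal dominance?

1

row 1: |6| − (1+1) = 4
row 2: |6| − (2+3) = 1
row 3: |8| − (1+3) = 4
minimum over rows = 1 → strictly diagonally dominant (convergence guaranteed)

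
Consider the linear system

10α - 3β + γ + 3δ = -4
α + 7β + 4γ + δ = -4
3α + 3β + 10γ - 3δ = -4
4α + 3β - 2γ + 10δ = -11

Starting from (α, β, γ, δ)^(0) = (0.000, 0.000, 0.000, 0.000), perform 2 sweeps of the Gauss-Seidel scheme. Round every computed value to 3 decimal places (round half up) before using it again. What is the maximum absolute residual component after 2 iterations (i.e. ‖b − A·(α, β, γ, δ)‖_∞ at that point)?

Iteration 1:
  α = (-4 - (-3)·0.000 - (1)·0.000 - (3)·0.000) / (10) = -0.400
  β = (-4 - (1)·-0.400 - (4)·0.000 - (1)·0.000) / (7) = -0.514
  γ = (-4 - (3)·-0.400 - (3)·-0.514 - (-3)·0.000) / (10) = -0.126
  δ = (-11 - (4)·-0.400 - (3)·-0.514 - (-2)·-0.126) / (10) = -0.811
Iteration 2:
  α = (-4 - (-3)·-0.514 - (1)·-0.126 - (3)·-0.811) / (10) = -0.298
  β = (-4 - (1)·-0.298 - (4)·-0.126 - (1)·-0.811) / (7) = -0.341
  γ = (-4 - (3)·-0.298 - (3)·-0.341 - (-3)·-0.811) / (10) = -0.452
  δ = (-11 - (4)·-0.298 - (3)·-0.341 - (-2)·-0.452) / (10) = -0.969
Residual b − A·x = (1.316, 1.462, -0.470, 0.001); ∞-norm = 1.462

1.462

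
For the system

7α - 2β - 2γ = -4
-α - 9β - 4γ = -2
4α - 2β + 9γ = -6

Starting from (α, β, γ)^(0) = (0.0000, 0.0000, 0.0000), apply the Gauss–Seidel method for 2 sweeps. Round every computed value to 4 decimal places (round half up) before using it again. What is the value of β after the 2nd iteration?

0.4429

Iteration 1:
  α = (-4 - (-2)·0.0000 - (-2)·0.0000) / (7) = -0.5714
  β = (-2 - (-1)·-0.5714 - (-4)·0.0000) / (-9) = 0.2857
  γ = (-6 - (4)·-0.5714 - (-2)·0.2857) / (9) = -0.3492
Iteration 2:
  α = (-4 - (-2)·0.2857 - (-2)·-0.3492) / (7) = -0.5896
  β = (-2 - (-1)·-0.5896 - (-4)·-0.3492) / (-9) = 0.4429
  γ = (-6 - (4)·-0.5896 - (-2)·0.4429) / (9) = -0.3062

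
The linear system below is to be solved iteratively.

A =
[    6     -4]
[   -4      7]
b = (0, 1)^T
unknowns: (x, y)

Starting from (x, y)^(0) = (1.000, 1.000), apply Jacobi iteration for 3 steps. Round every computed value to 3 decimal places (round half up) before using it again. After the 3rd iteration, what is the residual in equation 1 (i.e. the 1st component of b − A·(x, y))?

Iteration 1:
  x = (0 - (-4)·1.000) / (6) = 0.667
  y = (1 - (-4)·1.000) / (7) = 0.714
Iteration 2:
  x = (0 - (-4)·0.714) / (6) = 0.476
  y = (1 - (-4)·0.667) / (7) = 0.524
Iteration 3:
  x = (0 - (-4)·0.524) / (6) = 0.349
  y = (1 - (-4)·0.476) / (7) = 0.415
Residual b − A·x = (-0.434, -0.509)

-0.434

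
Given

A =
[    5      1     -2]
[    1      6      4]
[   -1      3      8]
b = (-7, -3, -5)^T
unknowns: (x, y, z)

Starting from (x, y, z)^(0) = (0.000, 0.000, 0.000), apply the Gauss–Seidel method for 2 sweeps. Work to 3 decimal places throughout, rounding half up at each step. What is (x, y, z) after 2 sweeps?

Iteration 1:
  x = (-7 - (1)·0.000 - (-2)·0.000) / (5) = -1.400
  y = (-3 - (1)·-1.400 - (4)·0.000) / (6) = -0.267
  z = (-5 - (-1)·-1.400 - (3)·-0.267) / (8) = -0.700
Iteration 2:
  x = (-7 - (1)·-0.267 - (-2)·-0.700) / (5) = -1.627
  y = (-3 - (1)·-1.627 - (4)·-0.700) / (6) = 0.238
  z = (-5 - (-1)·-1.627 - (3)·0.238) / (8) = -0.918

(-1.627, 0.238, -0.918)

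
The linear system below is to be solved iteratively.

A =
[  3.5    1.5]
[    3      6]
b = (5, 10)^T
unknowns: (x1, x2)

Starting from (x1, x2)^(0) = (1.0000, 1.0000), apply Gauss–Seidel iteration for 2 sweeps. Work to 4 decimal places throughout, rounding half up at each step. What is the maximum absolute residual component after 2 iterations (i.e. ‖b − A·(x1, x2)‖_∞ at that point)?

0.0537

Iteration 1:
  x1 = (5 - (1.5)·1.0000) / (3.5) = 1.0000
  x2 = (10 - (3)·1.0000) / (6) = 1.1667
Iteration 2:
  x1 = (5 - (1.5)·1.1667) / (3.5) = 0.9286
  x2 = (10 - (3)·0.9286) / (6) = 1.2024
Residual b − A·x = (-0.0537, -0.0002); ∞-norm = 0.0537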